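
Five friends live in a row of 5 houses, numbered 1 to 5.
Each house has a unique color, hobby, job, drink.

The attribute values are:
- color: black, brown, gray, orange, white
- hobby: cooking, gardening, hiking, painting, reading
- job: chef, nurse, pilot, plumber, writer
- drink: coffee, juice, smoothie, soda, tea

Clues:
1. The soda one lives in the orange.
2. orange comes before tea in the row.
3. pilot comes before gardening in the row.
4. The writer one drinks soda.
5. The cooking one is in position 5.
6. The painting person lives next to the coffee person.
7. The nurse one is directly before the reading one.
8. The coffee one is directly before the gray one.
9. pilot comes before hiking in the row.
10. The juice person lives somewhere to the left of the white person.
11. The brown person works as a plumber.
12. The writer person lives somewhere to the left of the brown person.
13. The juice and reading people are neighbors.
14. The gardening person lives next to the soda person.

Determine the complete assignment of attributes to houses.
Solution:

House | Color | Hobby | Job | Drink
-----------------------------------
  1   | black | painting | nurse | juice
  2   | white | reading | pilot | coffee
  3   | gray | gardening | chef | smoothie
  4   | orange | hiking | writer | soda
  5   | brown | cooking | plumber | tea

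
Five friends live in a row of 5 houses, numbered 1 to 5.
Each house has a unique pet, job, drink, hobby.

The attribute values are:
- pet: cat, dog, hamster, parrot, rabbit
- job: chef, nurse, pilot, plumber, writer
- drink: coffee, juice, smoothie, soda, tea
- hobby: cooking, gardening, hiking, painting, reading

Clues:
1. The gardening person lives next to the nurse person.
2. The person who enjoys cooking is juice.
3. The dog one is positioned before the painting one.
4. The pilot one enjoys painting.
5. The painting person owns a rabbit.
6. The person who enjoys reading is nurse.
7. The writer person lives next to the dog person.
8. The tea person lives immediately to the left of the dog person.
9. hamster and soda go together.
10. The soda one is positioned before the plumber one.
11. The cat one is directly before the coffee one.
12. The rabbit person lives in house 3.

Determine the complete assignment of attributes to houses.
Solution:

House | Pet | Job | Drink | Hobby
---------------------------------
  1   | cat | writer | tea | gardening
  2   | dog | nurse | coffee | reading
  3   | rabbit | pilot | smoothie | painting
  4   | hamster | chef | soda | hiking
  5   | parrot | plumber | juice | cooking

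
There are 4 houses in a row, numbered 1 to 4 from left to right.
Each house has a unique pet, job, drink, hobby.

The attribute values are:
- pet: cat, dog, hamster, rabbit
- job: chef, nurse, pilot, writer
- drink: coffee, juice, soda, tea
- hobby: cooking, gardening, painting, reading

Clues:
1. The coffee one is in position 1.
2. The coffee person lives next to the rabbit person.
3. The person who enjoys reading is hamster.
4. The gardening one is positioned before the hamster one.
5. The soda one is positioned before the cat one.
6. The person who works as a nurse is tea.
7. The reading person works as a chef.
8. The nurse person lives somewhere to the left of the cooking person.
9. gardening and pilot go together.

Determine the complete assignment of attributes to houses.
Solution:

House | Pet | Job | Drink | Hobby
---------------------------------
  1   | dog | pilot | coffee | gardening
  2   | rabbit | nurse | tea | painting
  3   | hamster | chef | soda | reading
  4   | cat | writer | juice | cooking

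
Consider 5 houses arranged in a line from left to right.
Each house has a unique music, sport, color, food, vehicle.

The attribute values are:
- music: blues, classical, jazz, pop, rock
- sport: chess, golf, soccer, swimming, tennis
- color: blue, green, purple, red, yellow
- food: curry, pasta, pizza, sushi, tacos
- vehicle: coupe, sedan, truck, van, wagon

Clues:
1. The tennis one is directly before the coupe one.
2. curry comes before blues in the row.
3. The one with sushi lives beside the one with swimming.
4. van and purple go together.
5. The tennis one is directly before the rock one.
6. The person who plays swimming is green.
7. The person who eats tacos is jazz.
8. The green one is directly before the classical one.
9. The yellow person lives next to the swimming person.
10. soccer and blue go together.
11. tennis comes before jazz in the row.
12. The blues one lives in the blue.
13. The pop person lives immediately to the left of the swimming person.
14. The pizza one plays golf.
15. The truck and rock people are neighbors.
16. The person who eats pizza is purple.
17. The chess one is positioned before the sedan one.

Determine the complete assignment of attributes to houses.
Solution:

House | Music | Sport | Color | Food | Vehicle
----------------------------------------------
  1   | pop | tennis | yellow | sushi | truck
  2   | rock | swimming | green | curry | coupe
  3   | classical | golf | purple | pizza | van
  4   | jazz | chess | red | tacos | wagon
  5   | blues | soccer | blue | pasta | sedan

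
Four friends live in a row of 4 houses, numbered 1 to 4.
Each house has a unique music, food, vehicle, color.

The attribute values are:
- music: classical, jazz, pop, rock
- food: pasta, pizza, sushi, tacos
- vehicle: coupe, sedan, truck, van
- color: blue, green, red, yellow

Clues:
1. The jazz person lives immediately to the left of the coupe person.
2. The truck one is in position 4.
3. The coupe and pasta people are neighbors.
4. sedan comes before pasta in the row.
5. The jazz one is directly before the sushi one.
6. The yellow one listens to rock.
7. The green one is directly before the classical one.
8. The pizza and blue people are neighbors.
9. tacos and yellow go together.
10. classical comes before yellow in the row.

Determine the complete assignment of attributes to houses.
Solution:

House | Music | Food | Vehicle | Color
--------------------------------------
  1   | jazz | pizza | sedan | green
  2   | classical | sushi | coupe | blue
  3   | pop | pasta | van | red
  4   | rock | tacos | truck | yellow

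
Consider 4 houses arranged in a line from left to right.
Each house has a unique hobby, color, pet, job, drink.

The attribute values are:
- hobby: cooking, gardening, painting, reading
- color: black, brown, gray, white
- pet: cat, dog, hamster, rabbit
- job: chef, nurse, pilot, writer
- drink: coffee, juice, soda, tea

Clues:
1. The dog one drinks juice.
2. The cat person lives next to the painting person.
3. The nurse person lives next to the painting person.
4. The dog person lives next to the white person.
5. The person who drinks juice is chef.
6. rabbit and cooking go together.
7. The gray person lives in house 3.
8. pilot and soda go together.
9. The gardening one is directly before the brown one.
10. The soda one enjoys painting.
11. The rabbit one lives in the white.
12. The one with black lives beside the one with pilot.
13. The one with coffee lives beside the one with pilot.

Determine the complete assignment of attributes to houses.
Solution:

House | Hobby | Color | Pet | Job | Drink
-----------------------------------------
  1   | gardening | black | cat | nurse | coffee
  2   | painting | brown | hamster | pilot | soda
  3   | reading | gray | dog | chef | juice
  4   | cooking | white | rabbit | writer | tea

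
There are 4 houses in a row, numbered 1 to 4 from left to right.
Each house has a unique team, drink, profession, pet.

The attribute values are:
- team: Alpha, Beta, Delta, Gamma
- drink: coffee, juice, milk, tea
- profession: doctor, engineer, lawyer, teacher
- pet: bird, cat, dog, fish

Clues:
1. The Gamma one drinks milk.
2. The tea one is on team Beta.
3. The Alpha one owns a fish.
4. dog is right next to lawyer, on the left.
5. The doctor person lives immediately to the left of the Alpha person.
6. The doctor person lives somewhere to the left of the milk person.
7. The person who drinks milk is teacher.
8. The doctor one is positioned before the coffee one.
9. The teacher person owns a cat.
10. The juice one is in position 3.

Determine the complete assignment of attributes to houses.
Solution:

House | Team | Drink | Profession | Pet
---------------------------------------
  1   | Beta | tea | doctor | dog
  2   | Alpha | coffee | lawyer | fish
  3   | Delta | juice | engineer | bird
  4   | Gamma | milk | teacher | cat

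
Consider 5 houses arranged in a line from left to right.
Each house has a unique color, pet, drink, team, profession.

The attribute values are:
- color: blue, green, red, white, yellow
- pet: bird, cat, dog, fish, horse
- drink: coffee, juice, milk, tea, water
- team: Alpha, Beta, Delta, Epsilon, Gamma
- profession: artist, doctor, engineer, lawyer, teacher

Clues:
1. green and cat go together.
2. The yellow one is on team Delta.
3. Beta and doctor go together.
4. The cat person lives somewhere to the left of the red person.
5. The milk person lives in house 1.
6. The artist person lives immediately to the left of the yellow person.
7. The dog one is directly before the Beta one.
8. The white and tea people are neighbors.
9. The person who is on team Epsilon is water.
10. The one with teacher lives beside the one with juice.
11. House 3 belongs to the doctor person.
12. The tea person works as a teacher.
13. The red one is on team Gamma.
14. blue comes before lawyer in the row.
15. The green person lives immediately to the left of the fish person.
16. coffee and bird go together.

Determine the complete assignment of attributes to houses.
Solution:

House | Color | Pet | Drink | Team | Profession
-----------------------------------------------
  1   | white | horse | milk | Alpha | artist
  2   | yellow | dog | tea | Delta | teacher
  3   | green | cat | juice | Beta | doctor
  4   | blue | fish | water | Epsilon | engineer
  5   | red | bird | coffee | Gamma | lawyer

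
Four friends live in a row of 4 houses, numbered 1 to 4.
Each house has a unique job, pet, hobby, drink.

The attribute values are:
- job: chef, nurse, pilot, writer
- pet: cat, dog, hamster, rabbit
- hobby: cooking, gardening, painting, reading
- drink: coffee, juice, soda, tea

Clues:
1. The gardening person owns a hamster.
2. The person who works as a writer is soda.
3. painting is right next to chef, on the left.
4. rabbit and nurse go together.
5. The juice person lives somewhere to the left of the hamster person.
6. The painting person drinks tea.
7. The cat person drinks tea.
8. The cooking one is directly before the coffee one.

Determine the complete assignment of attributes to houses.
Solution:

House | Job | Pet | Hobby | Drink
---------------------------------
  1   | pilot | cat | painting | tea
  2   | chef | dog | cooking | juice
  3   | nurse | rabbit | reading | coffee
  4   | writer | hamster | gardening | soda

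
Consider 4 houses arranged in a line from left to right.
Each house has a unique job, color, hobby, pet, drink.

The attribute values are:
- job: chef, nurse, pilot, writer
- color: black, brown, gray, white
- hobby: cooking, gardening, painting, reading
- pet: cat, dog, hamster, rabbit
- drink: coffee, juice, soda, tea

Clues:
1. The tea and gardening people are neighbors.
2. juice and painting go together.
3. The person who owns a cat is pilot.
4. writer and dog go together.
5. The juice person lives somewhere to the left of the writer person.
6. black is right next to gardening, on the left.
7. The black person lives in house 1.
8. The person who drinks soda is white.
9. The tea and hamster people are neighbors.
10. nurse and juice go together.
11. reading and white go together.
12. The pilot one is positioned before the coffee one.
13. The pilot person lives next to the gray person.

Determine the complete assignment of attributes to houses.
Solution:

House | Job | Color | Hobby | Pet | Drink
-----------------------------------------
  1   | pilot | black | cooking | cat | tea
  2   | chef | gray | gardening | hamster | coffee
  3   | nurse | brown | painting | rabbit | juice
  4   | writer | white | reading | dog | soda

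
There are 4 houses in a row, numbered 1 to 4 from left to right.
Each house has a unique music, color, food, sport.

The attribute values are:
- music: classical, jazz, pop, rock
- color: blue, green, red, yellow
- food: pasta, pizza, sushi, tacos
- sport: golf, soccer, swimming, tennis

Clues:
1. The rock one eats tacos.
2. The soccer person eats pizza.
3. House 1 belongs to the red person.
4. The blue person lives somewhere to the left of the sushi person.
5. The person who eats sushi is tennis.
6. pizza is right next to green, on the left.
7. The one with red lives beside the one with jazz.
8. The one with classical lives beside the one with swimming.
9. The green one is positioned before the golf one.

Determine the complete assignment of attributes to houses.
Solution:

House | Music | Color | Food | Sport
------------------------------------
  1   | classical | red | pizza | soccer
  2   | jazz | green | pasta | swimming
  3   | rock | blue | tacos | golf
  4   | pop | yellow | sushi | tennis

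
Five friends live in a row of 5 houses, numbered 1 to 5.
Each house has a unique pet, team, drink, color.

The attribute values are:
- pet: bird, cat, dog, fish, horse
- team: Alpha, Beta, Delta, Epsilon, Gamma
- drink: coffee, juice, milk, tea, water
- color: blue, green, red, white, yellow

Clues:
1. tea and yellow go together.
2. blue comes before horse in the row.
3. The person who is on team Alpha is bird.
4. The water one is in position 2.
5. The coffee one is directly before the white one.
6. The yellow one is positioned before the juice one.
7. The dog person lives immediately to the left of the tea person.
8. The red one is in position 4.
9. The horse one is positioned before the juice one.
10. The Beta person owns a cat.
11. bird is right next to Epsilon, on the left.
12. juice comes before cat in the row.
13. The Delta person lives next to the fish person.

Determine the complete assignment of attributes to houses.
Solution:

House | Pet | Team | Drink | Color
----------------------------------
  1   | bird | Alpha | coffee | blue
  2   | dog | Epsilon | water | white
  3   | horse | Delta | tea | yellow
  4   | fish | Gamma | juice | red
  5   | cat | Beta | milk | green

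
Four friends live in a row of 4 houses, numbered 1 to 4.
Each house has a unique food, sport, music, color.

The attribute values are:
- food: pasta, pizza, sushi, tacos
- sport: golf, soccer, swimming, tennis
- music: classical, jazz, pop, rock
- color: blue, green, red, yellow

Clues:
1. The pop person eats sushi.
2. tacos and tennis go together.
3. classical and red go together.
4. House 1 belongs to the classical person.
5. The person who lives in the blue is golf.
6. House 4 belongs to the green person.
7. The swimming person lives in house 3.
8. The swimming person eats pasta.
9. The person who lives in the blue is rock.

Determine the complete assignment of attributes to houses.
Solution:

House | Food | Sport | Music | Color
------------------------------------
  1   | tacos | tennis | classical | red
  2   | pizza | golf | rock | blue
  3   | pasta | swimming | jazz | yellow
  4   | sushi | soccer | pop | green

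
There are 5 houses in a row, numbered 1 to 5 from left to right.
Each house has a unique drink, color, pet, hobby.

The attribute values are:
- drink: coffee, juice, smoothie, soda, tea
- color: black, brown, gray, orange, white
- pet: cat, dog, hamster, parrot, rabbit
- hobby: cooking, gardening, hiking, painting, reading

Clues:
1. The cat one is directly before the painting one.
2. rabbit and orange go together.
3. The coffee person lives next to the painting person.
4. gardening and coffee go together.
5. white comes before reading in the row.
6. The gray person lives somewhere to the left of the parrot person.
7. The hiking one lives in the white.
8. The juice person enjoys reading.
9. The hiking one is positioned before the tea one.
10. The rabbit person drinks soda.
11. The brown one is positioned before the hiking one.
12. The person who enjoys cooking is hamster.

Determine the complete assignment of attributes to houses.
Solution:

House | Drink | Color | Pet | Hobby
-----------------------------------
  1   | coffee | brown | cat | gardening
  2   | soda | orange | rabbit | painting
  3   | smoothie | white | dog | hiking
  4   | tea | gray | hamster | cooking
  5   | juice | black | parrot | reading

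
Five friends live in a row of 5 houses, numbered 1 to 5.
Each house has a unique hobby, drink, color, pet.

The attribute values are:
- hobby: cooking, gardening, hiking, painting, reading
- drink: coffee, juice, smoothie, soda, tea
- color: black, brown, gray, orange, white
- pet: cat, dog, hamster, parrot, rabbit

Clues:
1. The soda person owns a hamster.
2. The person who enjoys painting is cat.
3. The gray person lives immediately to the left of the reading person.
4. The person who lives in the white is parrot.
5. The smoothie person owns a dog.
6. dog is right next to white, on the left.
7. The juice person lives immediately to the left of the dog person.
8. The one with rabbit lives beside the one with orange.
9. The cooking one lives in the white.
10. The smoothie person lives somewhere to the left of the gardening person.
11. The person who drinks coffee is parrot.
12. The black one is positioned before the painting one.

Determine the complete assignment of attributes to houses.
Solution:

House | Hobby | Drink | Color | Pet
-----------------------------------
  1   | hiking | juice | gray | rabbit
  2   | reading | smoothie | orange | dog
  3   | cooking | coffee | white | parrot
  4   | gardening | soda | black | hamster
  5   | painting | tea | brown | cat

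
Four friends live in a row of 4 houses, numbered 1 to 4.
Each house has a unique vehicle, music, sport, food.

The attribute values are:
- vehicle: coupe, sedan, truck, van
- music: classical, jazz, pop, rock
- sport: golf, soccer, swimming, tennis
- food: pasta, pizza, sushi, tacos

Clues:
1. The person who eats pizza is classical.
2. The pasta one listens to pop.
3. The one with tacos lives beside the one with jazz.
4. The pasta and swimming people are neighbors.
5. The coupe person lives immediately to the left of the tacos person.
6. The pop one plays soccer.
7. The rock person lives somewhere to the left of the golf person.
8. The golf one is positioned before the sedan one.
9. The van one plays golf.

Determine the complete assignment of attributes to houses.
Solution:

House | Vehicle | Music | Sport | Food
--------------------------------------
  1   | coupe | pop | soccer | pasta
  2   | truck | rock | swimming | tacos
  3   | van | jazz | golf | sushi
  4   | sedan | classical | tennis | pizza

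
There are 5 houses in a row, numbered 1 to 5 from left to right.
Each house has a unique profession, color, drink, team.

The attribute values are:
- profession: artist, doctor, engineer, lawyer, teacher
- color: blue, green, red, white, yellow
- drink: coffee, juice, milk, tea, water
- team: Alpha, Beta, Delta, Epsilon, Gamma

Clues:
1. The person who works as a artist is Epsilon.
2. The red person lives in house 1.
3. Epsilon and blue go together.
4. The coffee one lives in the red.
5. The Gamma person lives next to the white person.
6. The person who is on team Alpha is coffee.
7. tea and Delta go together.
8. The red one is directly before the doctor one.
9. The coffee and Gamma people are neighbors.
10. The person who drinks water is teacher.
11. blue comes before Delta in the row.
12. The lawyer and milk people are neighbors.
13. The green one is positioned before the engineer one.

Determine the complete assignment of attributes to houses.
Solution:

House | Profession | Color | Drink | Team
-----------------------------------------
  1   | lawyer | red | coffee | Alpha
  2   | doctor | green | milk | Gamma
  3   | teacher | white | water | Beta
  4   | artist | blue | juice | Epsilon
  5   | engineer | yellow | tea | Delta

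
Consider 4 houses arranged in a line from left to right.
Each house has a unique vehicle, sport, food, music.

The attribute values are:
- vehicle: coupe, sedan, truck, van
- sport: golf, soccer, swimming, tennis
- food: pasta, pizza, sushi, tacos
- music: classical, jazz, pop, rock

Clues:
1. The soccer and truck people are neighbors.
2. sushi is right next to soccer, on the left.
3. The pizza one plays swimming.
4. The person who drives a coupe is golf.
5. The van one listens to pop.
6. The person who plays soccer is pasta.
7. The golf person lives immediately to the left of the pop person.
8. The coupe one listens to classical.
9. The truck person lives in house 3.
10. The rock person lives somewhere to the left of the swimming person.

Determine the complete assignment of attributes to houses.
Solution:

House | Vehicle | Sport | Food | Music
--------------------------------------
  1   | coupe | golf | sushi | classical
  2   | van | soccer | pasta | pop
  3   | truck | tennis | tacos | rock
  4   | sedan | swimming | pizza | jazz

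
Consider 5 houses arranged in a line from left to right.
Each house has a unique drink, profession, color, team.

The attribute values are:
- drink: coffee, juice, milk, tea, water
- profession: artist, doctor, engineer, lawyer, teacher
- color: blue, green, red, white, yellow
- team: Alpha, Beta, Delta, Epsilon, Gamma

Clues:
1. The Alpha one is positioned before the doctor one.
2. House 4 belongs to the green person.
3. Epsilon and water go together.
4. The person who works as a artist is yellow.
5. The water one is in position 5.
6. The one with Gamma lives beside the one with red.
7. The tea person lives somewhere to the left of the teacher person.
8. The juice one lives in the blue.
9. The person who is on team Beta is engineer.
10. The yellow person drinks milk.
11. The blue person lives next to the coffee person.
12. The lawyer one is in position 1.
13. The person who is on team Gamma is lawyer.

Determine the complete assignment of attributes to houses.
Solution:

House | Drink | Profession | Color | Team
-----------------------------------------
  1   | juice | lawyer | blue | Gamma
  2   | coffee | engineer | red | Beta
  3   | milk | artist | yellow | Alpha
  4   | tea | doctor | green | Delta
  5   | water | teacher | white | Epsilon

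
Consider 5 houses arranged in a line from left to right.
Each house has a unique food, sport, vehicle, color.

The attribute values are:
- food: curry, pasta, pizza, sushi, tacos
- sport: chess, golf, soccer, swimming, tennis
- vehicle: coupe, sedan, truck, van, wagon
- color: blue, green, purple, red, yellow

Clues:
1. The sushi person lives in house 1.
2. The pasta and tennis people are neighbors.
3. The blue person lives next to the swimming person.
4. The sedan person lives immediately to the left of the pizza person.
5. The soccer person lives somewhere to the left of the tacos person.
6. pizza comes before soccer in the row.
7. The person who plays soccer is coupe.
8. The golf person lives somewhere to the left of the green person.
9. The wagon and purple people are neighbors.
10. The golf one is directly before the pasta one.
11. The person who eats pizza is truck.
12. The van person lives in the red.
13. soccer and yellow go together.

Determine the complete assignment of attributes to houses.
Solution:

House | Food | Sport | Vehicle | Color
--------------------------------------
  1   | sushi | golf | wagon | blue
  2   | pasta | swimming | sedan | purple
  3   | pizza | tennis | truck | green
  4   | curry | soccer | coupe | yellow
  5   | tacos | chess | van | red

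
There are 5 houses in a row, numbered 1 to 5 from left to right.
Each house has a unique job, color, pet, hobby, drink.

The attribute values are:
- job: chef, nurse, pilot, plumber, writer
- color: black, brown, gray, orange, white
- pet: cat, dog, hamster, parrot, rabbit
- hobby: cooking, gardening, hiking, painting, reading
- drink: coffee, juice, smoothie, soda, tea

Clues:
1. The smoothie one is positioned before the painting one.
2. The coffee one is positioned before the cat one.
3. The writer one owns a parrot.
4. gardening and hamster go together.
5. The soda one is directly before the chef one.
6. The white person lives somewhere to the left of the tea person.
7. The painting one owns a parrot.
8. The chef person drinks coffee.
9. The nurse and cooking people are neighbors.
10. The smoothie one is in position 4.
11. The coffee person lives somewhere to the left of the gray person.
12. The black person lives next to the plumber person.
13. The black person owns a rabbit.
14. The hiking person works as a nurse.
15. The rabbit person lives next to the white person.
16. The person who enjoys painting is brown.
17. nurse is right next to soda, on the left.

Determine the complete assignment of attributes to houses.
Solution:

House | Job | Color | Pet | Hobby | Drink
-----------------------------------------
  1   | nurse | black | rabbit | hiking | juice
  2   | plumber | white | dog | cooking | soda
  3   | chef | orange | hamster | gardening | coffee
  4   | pilot | gray | cat | reading | smoothie
  5   | writer | brown | parrot | painting | tea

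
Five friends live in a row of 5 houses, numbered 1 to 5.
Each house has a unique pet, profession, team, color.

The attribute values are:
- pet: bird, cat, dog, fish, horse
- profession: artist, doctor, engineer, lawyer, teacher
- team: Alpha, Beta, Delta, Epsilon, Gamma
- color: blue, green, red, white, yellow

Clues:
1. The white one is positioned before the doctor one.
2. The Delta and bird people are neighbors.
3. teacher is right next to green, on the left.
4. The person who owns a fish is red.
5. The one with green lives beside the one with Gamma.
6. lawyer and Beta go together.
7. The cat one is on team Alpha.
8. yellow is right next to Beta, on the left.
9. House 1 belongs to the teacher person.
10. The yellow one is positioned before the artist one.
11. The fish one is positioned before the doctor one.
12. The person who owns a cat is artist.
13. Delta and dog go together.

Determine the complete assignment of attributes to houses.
Solution:

House | Pet | Profession | Team | Color
---------------------------------------
  1   | dog | teacher | Delta | yellow
  2   | bird | lawyer | Beta | green
  3   | fish | engineer | Gamma | red
  4   | cat | artist | Alpha | white
  5   | horse | doctor | Epsilon | blue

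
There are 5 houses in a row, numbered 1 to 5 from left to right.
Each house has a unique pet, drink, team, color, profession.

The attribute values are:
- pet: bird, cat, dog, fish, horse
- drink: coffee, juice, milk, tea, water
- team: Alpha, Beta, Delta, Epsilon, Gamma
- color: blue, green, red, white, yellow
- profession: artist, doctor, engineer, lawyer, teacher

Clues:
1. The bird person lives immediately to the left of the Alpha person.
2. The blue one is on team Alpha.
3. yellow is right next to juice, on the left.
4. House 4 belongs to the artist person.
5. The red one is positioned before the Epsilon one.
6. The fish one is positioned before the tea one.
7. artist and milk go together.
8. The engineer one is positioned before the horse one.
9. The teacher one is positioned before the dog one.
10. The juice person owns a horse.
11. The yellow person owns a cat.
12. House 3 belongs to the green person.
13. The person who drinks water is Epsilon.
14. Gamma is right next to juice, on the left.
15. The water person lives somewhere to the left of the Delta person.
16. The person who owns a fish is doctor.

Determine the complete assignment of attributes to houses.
Solution:

House | Pet | Drink | Team | Color | Profession
-----------------------------------------------
  1   | cat | coffee | Gamma | yellow | engineer
  2   | horse | juice | Beta | red | teacher
  3   | fish | water | Epsilon | green | doctor
  4   | bird | milk | Delta | white | artist
  5   | dog | tea | Alpha | blue | lawyer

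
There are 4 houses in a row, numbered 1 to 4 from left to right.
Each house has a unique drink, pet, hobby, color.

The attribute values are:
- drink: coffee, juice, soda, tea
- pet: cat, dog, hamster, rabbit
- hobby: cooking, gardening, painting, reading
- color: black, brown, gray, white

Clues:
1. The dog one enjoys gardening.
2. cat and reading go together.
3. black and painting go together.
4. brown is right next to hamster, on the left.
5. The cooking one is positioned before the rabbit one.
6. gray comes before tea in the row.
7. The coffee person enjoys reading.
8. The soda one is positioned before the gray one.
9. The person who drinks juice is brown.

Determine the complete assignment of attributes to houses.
Solution:

House | Drink | Pet | Hobby | Color
-----------------------------------
  1   | juice | dog | gardening | brown
  2   | soda | hamster | cooking | white
  3   | coffee | cat | reading | gray
  4   | tea | rabbit | painting | black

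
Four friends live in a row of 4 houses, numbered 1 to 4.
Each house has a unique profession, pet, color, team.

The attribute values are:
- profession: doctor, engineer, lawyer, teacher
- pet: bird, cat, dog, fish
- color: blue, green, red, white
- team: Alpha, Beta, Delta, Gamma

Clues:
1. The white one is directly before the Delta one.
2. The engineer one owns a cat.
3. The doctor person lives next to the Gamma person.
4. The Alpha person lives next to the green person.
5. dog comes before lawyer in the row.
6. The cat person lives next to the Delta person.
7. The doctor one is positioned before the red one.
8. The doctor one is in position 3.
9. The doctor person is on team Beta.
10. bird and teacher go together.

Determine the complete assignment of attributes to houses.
Solution:

House | Profession | Pet | Color | Team
---------------------------------------
  1   | engineer | cat | white | Alpha
  2   | teacher | bird | green | Delta
  3   | doctor | dog | blue | Beta
  4   | lawyer | fish | red | Gamma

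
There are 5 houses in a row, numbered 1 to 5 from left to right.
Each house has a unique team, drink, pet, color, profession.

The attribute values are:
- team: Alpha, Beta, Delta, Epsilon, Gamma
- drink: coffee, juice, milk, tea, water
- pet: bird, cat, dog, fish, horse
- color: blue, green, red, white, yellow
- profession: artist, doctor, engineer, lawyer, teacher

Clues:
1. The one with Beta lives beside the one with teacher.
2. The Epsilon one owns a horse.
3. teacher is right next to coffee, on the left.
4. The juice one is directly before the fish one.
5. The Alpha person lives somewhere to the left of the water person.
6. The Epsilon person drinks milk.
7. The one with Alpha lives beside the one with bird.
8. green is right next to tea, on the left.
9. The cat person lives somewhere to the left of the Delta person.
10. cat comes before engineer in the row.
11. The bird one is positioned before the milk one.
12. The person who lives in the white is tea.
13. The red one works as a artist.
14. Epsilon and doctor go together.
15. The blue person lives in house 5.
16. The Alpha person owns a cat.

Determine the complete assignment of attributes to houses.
Solution:

House | Team | Drink | Pet | Color | Profession
-----------------------------------------------
  1   | Beta | juice | dog | green | lawyer
  2   | Gamma | tea | fish | white | teacher
  3   | Alpha | coffee | cat | red | artist
  4   | Delta | water | bird | yellow | engineer
  5   | Epsilon | milk | horse | blue | doctor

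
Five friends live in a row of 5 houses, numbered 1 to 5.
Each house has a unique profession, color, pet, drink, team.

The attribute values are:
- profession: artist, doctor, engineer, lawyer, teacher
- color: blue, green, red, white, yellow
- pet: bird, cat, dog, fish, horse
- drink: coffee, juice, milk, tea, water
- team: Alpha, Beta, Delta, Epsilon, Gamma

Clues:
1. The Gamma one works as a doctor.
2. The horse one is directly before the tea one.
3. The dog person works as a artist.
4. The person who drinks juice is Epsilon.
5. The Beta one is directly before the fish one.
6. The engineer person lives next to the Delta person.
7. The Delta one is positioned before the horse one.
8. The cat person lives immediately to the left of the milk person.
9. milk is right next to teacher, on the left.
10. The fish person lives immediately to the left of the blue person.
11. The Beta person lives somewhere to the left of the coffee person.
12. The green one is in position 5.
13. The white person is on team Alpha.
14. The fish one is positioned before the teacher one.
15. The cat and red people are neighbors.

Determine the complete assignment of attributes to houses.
Solution:

House | Profession | Color | Pet | Drink | Team
-----------------------------------------------
  1   | engineer | yellow | cat | water | Beta
  2   | lawyer | red | fish | milk | Delta
  3   | teacher | blue | horse | juice | Epsilon
  4   | artist | white | dog | tea | Alpha
  5   | doctor | green | bird | coffee | Gamma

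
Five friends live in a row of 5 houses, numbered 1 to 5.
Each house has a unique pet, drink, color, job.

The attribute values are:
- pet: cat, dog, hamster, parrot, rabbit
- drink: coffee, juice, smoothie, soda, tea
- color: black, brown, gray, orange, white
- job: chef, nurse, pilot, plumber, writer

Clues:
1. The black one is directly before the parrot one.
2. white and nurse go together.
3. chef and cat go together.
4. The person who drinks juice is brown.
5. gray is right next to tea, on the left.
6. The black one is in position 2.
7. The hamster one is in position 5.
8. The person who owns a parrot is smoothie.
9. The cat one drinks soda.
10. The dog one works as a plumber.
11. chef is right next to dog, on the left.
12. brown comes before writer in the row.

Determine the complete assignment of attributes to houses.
Solution:

House | Pet | Drink | Color | Job
---------------------------------
  1   | cat | soda | gray | chef
  2   | dog | tea | black | plumber
  3   | parrot | smoothie | white | nurse
  4   | rabbit | juice | brown | pilot
  5   | hamster | coffee | orange | writer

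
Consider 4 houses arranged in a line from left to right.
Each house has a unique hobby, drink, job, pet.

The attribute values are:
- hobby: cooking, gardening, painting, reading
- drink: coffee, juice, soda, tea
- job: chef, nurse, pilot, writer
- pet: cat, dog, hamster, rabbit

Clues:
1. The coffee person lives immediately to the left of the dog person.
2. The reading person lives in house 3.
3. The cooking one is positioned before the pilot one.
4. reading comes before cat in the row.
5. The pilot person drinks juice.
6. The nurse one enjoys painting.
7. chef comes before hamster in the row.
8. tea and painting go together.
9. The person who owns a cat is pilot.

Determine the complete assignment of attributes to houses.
Solution:

House | Hobby | Drink | Job | Pet
---------------------------------
  1   | cooking | coffee | chef | rabbit
  2   | painting | tea | nurse | dog
  3   | reading | soda | writer | hamster
  4   | gardening | juice | pilot | cat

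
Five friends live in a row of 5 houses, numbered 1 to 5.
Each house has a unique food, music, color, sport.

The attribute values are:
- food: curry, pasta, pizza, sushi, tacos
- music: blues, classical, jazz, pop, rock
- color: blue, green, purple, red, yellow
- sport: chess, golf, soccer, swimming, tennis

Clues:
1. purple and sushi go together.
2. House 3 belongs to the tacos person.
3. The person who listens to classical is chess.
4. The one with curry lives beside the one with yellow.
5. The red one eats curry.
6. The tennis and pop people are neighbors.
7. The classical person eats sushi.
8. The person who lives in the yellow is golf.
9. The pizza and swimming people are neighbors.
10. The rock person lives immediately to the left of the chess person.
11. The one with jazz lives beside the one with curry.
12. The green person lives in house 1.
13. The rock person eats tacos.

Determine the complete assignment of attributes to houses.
Solution:

House | Food | Music | Color | Sport
------------------------------------
  1   | pizza | jazz | green | tennis
  2   | curry | pop | red | swimming
  3   | tacos | rock | yellow | golf
  4   | sushi | classical | purple | chess
  5   | pasta | blues | blue | soccer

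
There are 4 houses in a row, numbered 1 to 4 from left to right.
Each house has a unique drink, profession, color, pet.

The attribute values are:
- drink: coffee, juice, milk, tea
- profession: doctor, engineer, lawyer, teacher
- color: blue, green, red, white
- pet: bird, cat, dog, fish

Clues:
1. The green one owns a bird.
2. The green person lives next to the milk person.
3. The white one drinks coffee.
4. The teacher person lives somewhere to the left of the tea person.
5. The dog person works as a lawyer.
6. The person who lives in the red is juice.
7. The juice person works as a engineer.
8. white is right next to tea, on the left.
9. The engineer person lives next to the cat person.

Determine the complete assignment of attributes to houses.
Solution:

House | Drink | Profession | Color | Pet
----------------------------------------
  1   | juice | engineer | red | fish
  2   | coffee | teacher | white | cat
  3   | tea | doctor | green | bird
  4   | milk | lawyer | blue | dog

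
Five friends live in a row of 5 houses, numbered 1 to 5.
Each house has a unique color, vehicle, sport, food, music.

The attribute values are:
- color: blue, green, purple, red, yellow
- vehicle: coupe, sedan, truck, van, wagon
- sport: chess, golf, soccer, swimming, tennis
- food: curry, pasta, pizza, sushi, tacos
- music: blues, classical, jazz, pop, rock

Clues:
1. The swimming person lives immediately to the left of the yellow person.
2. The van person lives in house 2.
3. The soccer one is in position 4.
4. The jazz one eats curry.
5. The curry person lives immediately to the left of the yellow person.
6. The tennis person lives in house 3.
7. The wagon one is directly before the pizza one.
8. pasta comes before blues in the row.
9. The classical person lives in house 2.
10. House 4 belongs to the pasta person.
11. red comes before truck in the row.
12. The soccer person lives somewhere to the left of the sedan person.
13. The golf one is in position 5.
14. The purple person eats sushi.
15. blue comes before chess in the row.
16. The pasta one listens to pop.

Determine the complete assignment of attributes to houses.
Solution:

House | Color | Vehicle | Sport | Food | Music
----------------------------------------------
  1   | blue | wagon | swimming | curry | jazz
  2   | yellow | van | chess | pizza | classical
  3   | red | coupe | tennis | tacos | rock
  4   | green | truck | soccer | pasta | pop
  5   | purple | sedan | golf | sushi | blues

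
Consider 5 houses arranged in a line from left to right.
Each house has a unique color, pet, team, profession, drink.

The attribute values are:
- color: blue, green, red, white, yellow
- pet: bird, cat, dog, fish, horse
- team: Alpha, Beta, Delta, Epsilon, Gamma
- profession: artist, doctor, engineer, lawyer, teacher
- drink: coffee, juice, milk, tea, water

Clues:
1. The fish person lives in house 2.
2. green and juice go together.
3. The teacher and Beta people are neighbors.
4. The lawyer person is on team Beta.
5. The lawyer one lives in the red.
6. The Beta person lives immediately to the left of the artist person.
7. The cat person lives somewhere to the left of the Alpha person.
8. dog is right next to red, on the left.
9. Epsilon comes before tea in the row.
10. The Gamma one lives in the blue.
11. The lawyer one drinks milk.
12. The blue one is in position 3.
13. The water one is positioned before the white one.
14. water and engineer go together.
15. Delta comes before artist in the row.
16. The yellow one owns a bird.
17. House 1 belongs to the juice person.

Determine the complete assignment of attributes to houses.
Solution:

House | Color | Pet | Team | Profession | Drink
-----------------------------------------------
  1   | green | dog | Delta | teacher | juice
  2   | red | fish | Beta | lawyer | milk
  3   | blue | cat | Gamma | artist | coffee
  4   | yellow | bird | Epsilon | engineer | water
  5   | white | horse | Alpha | doctor | tea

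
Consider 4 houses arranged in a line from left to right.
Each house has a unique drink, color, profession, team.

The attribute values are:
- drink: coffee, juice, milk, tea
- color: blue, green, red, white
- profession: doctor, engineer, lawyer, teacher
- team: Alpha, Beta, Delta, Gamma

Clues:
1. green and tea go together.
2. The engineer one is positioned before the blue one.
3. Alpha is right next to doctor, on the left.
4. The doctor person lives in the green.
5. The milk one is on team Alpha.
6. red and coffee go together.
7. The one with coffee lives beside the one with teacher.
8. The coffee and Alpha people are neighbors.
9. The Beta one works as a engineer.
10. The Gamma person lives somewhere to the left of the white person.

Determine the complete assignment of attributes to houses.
Solution:

House | Drink | Color | Profession | Team
-----------------------------------------
  1   | coffee | red | engineer | Beta
  2   | milk | blue | teacher | Alpha
  3   | tea | green | doctor | Gamma
  4   | juice | white | lawyer | Delta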